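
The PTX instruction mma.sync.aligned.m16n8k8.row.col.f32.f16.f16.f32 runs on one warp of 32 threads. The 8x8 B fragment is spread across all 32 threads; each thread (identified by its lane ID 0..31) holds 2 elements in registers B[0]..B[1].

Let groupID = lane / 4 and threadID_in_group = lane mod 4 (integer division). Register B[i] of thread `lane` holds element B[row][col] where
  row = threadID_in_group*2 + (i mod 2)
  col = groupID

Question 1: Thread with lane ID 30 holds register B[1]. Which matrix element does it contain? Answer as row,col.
30: gr=7,th=2
[1] (2*2+1,7) = (5,7)

5,7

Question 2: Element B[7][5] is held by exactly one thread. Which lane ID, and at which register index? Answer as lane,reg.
c:5=>grp=5  r:7=>tig=3,lo=1
L=5*4+3=23  i=1=1

23,1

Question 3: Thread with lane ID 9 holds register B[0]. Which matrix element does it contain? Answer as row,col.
2,2

9: gr=2,th=1
[0] (1*2+0,2) = (2,2)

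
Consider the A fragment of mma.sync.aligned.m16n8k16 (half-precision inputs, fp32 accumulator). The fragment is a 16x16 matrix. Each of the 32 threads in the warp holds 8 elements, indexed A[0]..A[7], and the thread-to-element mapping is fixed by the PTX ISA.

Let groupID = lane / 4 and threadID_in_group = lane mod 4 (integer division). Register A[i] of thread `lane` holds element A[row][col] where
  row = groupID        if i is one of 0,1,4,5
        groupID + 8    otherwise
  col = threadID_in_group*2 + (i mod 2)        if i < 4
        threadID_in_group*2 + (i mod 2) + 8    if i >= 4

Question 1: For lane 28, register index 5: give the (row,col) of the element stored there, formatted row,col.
28: gr=7,th=0
[5] (7+0,0*2+1+8) = (7,9)

7,9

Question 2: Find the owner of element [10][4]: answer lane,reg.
r=10⇒gr=2,Rb=1  c=4⇒Cb=0,th=2,odd=0
L=2*4+2=10  i=0*4+1*2+0=2

10,2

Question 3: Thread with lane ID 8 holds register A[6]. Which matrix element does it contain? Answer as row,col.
L=8=>grp=8>>2=2, tig=8&3=0
[6]=>row 2+8=10  col 0·2+0+8=8

10,8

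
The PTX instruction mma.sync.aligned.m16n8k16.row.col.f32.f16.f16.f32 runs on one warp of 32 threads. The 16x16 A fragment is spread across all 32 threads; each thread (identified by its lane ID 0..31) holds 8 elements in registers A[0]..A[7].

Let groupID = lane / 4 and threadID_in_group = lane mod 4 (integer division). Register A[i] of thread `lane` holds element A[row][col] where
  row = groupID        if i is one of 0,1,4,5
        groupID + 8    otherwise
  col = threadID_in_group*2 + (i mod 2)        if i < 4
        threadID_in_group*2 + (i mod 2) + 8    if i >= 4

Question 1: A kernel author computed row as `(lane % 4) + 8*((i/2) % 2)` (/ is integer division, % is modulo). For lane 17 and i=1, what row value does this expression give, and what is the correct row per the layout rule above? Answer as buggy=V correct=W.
`(lane % 4) + 8*((i/2) % 2)`[17,1]→1
lane 17→17/4=4, 17 mod 4=1
i=1  r:4+0→4  c:2·1+1+0→3
row: 1 vs 4

buggy=1 correct=4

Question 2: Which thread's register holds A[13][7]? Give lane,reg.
23,3

r=13->g=5,rb=1  c=7->cb=0,t=3,b0=1
L=5*4+3=23  i=0*4+1*2+1=3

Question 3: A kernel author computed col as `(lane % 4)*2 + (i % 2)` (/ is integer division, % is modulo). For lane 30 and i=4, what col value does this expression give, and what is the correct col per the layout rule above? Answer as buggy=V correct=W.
`(lane % 4)*2 + (i % 2)`[30,4]->4
lane 30->30/4=7, 30 mod 4=2
i=4  r:7+0->7  c:2·2+0+8->12
col: 4 vs 12

buggy=4 correct=12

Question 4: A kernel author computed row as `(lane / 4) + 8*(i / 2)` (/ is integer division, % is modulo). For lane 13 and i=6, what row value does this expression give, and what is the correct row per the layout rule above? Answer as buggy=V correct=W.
buggy=27 correct=11

`(lane / 4) + 8*(i / 2)`[13,6]->27
L=13->g=13>>2=3, t=13&3=1
[6]->row 3+8=11  col 1·2+0+8=10
row: 27 vs 11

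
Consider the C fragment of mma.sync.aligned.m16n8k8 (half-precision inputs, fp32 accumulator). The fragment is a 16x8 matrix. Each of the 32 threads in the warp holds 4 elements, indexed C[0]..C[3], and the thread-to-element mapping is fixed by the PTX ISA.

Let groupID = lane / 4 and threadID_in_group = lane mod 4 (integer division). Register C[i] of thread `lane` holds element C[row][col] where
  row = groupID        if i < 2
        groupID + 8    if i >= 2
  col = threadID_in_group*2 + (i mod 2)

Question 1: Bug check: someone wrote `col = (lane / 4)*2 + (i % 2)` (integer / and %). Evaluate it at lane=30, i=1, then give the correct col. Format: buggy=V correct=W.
`(lane / 4)*2 + (i % 2)`[30,1]⇒15
lane 30⇒30/4=7, 30 mod 4=2
i=1  r:7+0⇒7  c:2·2+1⇒5
col: 15 vs 5

buggy=15 correct=5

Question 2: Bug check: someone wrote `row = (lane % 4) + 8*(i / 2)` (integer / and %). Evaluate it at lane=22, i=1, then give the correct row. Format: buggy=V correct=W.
`(lane % 4) + 8*(i / 2)`[22,1]=>2
lane 22: grp=5 (22/4), tig=2 (22%4)
i=1: r=5+0=5, c=2*2+1=5
row: 2 vs 5

buggy=2 correct=5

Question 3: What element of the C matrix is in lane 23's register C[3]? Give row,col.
13,7

lane 23: grp=5 (23/4), tig=3 (23%4)
i=3: r=5+8=13, c=3*2+1=7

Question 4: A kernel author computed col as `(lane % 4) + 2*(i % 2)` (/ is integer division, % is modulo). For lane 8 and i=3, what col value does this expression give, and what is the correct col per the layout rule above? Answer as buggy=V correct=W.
buggy=2 correct=1

`(lane % 4) + 2*(i % 2)`[8,3]=>2
lane 8: grp=2 (8/4), tig=0 (8%4)
i=3: r=2+8=10, c=0*2+1=1
col: 2 vs 1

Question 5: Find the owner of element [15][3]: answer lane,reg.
r:15=>grp=7,rB=1  c:3=>tig=1,lo=1
L=7*4+1=29  i=1*2+1=3

29,3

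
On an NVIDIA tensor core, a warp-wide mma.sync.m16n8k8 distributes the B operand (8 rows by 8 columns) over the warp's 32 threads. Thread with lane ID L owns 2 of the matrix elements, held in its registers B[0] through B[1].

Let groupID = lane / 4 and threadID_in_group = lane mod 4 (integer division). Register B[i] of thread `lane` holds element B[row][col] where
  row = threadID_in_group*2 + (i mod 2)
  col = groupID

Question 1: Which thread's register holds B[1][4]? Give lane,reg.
16,1

c=4→G=4  r=1→T=0,p=1
L=4*4+0=16  i=1=1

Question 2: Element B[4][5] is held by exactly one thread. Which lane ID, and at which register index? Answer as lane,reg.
c:5=>grp=5  r:4=>tig=2,lo=0
L=5*4+2=22  i=0=0

22,0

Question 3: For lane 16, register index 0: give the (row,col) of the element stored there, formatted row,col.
0,4

16: g=4,t=0
[0] (0*2+0,4) = (0,4)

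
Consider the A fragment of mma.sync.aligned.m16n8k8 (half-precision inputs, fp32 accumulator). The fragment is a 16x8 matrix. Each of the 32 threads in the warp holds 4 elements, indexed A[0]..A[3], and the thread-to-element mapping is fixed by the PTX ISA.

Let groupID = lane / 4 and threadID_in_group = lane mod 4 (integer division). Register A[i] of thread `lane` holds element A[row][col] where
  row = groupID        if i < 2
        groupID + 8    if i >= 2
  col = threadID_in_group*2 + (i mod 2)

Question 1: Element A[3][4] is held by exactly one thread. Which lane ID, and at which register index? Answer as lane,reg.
14,0

r=3->g=3,rb=0  c=4->t=2,b0=0
L=3*4+2=14  i=0*2+0=0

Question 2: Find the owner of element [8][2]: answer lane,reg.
r: 8->gid=0,r8=1  c: 2->tid=1,i&1=0
L=0*4+1=1  i=1*2+0=2

1,2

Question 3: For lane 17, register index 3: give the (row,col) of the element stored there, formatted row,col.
12,3

lane 17->17/4=4, 17 mod 4=1
i=3  r:4+8->12  c:2·1+1->3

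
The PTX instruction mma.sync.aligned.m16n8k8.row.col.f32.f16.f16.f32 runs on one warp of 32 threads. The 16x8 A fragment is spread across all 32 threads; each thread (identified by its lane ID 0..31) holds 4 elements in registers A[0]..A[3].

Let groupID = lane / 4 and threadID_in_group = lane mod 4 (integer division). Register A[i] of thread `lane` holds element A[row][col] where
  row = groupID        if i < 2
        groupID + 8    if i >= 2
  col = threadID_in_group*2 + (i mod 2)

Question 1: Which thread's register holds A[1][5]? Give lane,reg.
r=1⇒gr=1,Rb=0  c=5⇒th=2,odd=1
L=1*4+2=6  i=0*2+1=1

6,1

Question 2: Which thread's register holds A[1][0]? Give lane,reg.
r:1=>grp=1,rB=0  c:0=>tig=0,lo=0
L=1*4+0=4  i=0*2+0=0

4,0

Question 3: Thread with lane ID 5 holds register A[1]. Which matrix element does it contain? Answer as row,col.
1,3

lane 5: G=1 (5/4), T=1 (5%4)
i=1: r=1+0=1, c=1*2+1=3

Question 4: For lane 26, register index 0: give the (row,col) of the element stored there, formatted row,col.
L=26⇒gr=26>>2=6, th=26&3=2
[0]⇒row 6+0=6  col 2·2+0=4

6,4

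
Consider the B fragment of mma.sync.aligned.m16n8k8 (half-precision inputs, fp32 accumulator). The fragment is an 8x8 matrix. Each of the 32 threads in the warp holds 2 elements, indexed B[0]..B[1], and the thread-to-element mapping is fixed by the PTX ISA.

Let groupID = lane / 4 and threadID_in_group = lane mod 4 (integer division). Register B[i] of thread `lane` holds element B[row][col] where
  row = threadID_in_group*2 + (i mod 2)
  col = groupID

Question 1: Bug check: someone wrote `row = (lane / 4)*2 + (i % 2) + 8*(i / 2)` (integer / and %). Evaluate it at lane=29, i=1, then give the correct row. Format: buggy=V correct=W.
buggy=15 correct=3

`(lane / 4)*2 + (i % 2) + 8*(i / 2)`[29,1]->15
L=29->gid=29>>2=7, tid=29&3=1
[1]->row 1·2+1=3  col gid=7
row: 15 vs 3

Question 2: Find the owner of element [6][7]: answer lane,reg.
c=7->g=7  r=6->t=3,b0=0
L=7*4+3=31  i=0=0

31,0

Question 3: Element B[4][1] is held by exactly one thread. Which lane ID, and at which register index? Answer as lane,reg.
c=1⇒gr=1  r=4⇒th=2,odd=0
L=1*4+2=6  i=0=0

6,0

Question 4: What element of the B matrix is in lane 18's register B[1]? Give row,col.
lane 18: G=4 (18/4), T=2 (18%4)
i=1: r=2*2+1=5, c=G=4

5,4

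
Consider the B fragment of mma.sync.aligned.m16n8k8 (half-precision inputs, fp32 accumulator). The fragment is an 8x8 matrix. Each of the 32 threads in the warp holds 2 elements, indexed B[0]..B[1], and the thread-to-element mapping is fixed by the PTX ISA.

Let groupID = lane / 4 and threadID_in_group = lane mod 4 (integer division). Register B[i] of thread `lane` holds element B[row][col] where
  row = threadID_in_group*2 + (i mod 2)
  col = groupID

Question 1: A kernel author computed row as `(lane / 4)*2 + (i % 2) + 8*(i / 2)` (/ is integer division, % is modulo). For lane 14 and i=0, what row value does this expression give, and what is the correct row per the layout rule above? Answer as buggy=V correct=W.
buggy=6 correct=4

`(lane / 4)*2 + (i % 2) + 8*(i / 2)`[14,0]=>6
lane 14=>14/4=3, 14 mod 4=2
i=0  r:2·2+0=>4  c:3
row: 6 vs 4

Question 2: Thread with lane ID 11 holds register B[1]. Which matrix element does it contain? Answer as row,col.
lane 11⇒11/4=2, 11 mod 4=3
i=1  r:2·3+1⇒7  c:2

7,2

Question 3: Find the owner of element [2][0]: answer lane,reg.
c: 0->gid=0  r: 2->tid=1,i&1=0
L=0*4+1=1  i=0=0

1,0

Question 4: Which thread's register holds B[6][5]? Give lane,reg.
c=5->g=5  r=6->t=3,b0=0
L=5*4+3=23  i=0=0

23,0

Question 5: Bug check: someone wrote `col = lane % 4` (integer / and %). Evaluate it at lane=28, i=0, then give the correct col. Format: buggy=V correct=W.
`lane % 4`[28,0]->0
L=28->gid=28>>2=7, tid=28&3=0
[0]->row 0·2+0=0  col gid=7
col: 0 vs 7

buggy=0 correct=7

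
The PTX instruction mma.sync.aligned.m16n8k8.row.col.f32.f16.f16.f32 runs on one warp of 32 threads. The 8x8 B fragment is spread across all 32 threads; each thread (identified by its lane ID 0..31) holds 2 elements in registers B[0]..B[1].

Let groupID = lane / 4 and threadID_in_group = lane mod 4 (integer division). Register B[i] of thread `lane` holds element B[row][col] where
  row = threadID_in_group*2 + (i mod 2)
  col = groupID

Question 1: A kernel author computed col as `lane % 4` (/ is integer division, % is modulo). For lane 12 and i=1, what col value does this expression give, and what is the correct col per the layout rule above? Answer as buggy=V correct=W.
`lane % 4`[12,1]=>0
12: grp=3,tig=0
[1] (0*2+1,3) = (1,3)
col: 0 vs 3

buggy=0 correct=3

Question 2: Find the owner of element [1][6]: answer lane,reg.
c=6⇒gr=6  r=1⇒th=0,odd=1
L=6*4+0=24  i=1=1

24,1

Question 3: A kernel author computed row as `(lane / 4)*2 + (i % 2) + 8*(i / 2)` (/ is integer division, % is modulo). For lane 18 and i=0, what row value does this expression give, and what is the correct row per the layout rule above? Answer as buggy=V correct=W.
buggy=8 correct=4

`(lane / 4)*2 + (i % 2) + 8*(i / 2)`[18,0]→8
L=18→G=18>>2=4, T=18&3=2
[0]→row 2·2+0=4  col G=4
row: 8 vs 4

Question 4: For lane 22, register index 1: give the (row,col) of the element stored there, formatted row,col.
lane 22: G=5 (22/4), T=2 (22%4)
i=1: r=2*2+1=5, c=G=5

5,5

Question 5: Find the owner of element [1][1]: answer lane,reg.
c=1⇒gr=1  r=1⇒th=0,odd=1
L=1*4+0=4  i=1=1

4,1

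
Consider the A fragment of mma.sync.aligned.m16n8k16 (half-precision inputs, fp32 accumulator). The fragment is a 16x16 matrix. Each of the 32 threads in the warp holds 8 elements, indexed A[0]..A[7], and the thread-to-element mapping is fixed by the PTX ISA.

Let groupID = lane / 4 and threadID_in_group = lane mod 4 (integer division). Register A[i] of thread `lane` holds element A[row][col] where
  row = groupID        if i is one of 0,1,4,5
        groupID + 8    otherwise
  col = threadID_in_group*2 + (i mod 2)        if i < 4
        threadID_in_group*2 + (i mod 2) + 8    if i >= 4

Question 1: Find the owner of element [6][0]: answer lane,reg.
r:6=>grp=6,rB=0  c:0=>cB=0,tig=0,lo=0
L=6*4+0=24  i=0*4+0*2+0=0

24,0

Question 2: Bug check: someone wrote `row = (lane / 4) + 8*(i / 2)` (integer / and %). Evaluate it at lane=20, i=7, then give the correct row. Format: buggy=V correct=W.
buggy=29 correct=13

`(lane / 4) + 8*(i / 2)`[20,7]=>29
L=20=>grp=20>>2=5, tig=20&3=0
[7]=>row 5+8=13  col 0·2+1+8=9
row: 29 vs 13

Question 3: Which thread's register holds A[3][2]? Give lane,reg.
13,0

r:3=>grp=3,rB=0  c:2=>cB=0,tig=1,lo=0
L=3*4+1=13  i=0*4+0*2+0=0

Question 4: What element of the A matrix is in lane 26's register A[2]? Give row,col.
14,4

L=26->gid=26>>2=6, tid=26&3=2
[2]->row 6+8=14  col 2·2+0+0=4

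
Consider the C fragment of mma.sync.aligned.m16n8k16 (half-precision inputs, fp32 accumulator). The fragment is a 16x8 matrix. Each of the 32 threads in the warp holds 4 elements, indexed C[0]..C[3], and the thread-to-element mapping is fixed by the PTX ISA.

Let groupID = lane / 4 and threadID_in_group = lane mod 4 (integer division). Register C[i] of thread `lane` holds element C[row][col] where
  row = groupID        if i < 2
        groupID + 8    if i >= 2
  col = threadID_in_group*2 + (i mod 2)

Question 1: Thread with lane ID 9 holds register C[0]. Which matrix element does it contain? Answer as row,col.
2,2

9: g=2,t=1
[0] (2+0,1*2+0) = (2,2)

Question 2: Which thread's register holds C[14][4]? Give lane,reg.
r=14→G=6,rhi=1  c=4→T=2,p=0
L=6*4+2=26  i=1*2+0=2

26,2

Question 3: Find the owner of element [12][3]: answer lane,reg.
17,3

r=12->g=4,rb=1  c=3->t=1,b0=1
L=4*4+1=17  i=1*2+1=3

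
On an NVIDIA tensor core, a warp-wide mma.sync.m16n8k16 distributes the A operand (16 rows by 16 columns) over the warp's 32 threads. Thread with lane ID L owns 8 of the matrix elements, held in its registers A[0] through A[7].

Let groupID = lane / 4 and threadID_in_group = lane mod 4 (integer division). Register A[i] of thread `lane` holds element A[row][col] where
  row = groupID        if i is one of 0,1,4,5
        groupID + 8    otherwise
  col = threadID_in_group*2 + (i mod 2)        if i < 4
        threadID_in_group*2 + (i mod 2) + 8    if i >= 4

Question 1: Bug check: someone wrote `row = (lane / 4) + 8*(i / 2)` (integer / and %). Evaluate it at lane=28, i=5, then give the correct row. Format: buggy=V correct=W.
`(lane / 4) + 8*(i / 2)`[28,5]=>23
lane 28: grp=7 (28/4), tig=0 (28%4)
i=5: r=7+0=7, c=0*2+1+8=9
row: 23 vs 7

buggy=23 correct=7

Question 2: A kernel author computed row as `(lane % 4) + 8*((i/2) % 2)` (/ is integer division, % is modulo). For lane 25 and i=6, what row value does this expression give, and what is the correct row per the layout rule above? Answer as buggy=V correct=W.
`(lane % 4) + 8*((i/2) % 2)`[25,6]=>9
lane 25: grp=6 (25/4), tig=1 (25%4)
i=6: r=6+8=14, c=1*2+0+8=10
row: 9 vs 14

buggy=9 correct=14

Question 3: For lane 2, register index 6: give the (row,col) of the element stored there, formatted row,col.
8,12

lane 2=>2/4=0, 2 mod 4=2
i=6  r:0+8=>8  c:2·2+0+8=>12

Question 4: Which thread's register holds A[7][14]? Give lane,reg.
r: 7->gid=7,r8=0  c: 14->c8=1,tid=3,i&1=0
L=7*4+3=31  i=1*4+0*2+0=4

31,4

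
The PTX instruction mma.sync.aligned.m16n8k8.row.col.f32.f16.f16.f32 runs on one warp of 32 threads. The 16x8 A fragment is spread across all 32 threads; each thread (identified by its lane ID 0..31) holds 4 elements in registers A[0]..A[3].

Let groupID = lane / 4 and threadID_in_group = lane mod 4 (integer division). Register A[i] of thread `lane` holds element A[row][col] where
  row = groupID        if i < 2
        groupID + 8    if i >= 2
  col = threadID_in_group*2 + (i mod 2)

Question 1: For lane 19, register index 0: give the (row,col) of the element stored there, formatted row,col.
lane 19->19/4=4, 19 mod 4=3
i=0  r:4+0->4  c:2·3+0->6

4,6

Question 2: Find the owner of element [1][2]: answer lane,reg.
r=1⇒gr=1,Rb=0  c=2⇒th=1,odd=0
L=1*4+1=5  i=0*2+0=0

5,0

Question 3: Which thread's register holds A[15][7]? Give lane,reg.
31,3

r=15→G=7,rhi=1  c=7→T=3,p=1
L=7*4+3=31  i=1*2+1=3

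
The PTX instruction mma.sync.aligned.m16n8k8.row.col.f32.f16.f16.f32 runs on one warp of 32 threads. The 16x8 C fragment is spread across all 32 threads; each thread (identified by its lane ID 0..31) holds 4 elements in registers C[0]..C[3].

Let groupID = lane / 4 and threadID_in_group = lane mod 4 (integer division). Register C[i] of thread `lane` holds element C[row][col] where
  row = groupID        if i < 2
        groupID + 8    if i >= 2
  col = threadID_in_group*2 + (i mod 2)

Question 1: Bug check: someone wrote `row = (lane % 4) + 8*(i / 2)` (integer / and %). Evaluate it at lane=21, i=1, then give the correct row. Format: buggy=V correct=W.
buggy=1 correct=5

`(lane % 4) + 8*(i / 2)`[21,1]→1
lane 21: G=5 (21/4), T=1 (21%4)
i=1: r=5+0=5, c=1*2+1=3
row: 1 vs 5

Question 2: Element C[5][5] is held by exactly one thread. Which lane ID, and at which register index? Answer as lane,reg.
r=5->g=5,rb=0  c=5->t=2,b0=1
L=5*4+2=22  i=0*2+1=1

22,1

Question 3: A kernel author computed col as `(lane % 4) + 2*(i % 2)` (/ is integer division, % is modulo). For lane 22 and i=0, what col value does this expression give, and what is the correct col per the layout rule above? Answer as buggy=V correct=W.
`(lane % 4) + 2*(i % 2)`[22,0]→2
22: G=5,T=2
[0] (5+0,2*2+0) = (5,4)
col: 2 vs 4

buggy=2 correct=4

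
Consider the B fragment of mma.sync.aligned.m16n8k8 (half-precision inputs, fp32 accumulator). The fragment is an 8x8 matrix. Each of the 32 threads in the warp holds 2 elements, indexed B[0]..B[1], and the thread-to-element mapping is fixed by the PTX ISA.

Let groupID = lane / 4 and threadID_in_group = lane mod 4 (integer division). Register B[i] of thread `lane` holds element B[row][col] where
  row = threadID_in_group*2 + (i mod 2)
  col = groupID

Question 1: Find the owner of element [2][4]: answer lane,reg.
17,0

c=4->g=4  r=2->t=1,b0=0
L=4*4+1=17  i=0=0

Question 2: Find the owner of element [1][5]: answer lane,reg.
20,1

c=5→G=5  r=1→T=0,p=1
L=5*4+0=20  i=1=1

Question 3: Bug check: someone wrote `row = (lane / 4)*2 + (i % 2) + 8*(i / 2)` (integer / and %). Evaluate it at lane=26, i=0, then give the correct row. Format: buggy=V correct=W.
buggy=12 correct=4

`(lane / 4)*2 + (i % 2) + 8*(i / 2)`[26,0]->12
L=26->g=26>>2=6, t=26&3=2
[0]->row 2·2+0=4  col g=6
row: 12 vs 4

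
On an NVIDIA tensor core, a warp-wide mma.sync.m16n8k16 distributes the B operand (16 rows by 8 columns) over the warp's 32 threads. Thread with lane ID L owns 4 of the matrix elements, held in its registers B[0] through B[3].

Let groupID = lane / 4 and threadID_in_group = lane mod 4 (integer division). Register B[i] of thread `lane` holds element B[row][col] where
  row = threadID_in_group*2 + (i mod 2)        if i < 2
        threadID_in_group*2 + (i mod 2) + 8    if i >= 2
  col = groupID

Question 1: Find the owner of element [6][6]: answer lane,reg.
c=6->g=6  r=6->rb=0,t=3,b0=0
L=6*4+3=27  i=0*2+0=0

27,0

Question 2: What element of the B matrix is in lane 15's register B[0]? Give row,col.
6,3

lane 15: gid=3 (15/4), tid=3 (15%4)
i=0: r=3*2+0+0=6, c=gid=3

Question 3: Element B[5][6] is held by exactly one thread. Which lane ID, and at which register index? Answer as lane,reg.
26,1

c: 6->gid=6  r: 5->r8=0,tid=2,i&1=1
L=6*4+2=26  i=0*2+1=1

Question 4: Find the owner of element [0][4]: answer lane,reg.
16,0

c=4→G=4  r=0→rhi=0,T=0,p=0
L=4*4+0=16  i=0*2+0=0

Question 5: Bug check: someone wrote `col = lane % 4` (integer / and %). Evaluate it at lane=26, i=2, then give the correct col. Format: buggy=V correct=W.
`lane % 4`[26,2]=>2
26: grp=6,tig=2
[2] (2*2+0+8,6) = (12,6)
col: 2 vs 6

buggy=2 correct=6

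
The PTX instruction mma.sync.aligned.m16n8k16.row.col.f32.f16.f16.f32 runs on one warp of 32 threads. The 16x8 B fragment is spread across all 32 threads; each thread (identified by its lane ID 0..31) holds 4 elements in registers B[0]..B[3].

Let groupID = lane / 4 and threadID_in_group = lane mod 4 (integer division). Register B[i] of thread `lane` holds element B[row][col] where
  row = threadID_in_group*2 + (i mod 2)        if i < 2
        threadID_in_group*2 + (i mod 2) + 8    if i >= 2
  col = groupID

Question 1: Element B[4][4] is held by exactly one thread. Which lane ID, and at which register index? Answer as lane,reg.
18,0

c=4->g=4  r=4->rb=0,t=2,b0=0
L=4*4+2=18  i=0*2+0=0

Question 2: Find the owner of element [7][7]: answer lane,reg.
c=7->g=7  r=7->rb=0,t=3,b0=1
L=7*4+3=31  i=0*2+1=1

31,1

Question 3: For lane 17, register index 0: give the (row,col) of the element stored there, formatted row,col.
17: grp=4,tig=1
[0] (1*2+0+0,4) = (2,4)

2,4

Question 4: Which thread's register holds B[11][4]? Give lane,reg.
17,3

c:4=>grp=4  r:11=>rB=1,tig=1,lo=1
L=4*4+1=17  i=1*2+1=3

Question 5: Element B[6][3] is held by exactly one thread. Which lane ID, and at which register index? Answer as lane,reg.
c: 3->gid=3  r: 6->r8=0,tid=3,i&1=0
L=3*4+3=15  i=0*2+0=0

15,0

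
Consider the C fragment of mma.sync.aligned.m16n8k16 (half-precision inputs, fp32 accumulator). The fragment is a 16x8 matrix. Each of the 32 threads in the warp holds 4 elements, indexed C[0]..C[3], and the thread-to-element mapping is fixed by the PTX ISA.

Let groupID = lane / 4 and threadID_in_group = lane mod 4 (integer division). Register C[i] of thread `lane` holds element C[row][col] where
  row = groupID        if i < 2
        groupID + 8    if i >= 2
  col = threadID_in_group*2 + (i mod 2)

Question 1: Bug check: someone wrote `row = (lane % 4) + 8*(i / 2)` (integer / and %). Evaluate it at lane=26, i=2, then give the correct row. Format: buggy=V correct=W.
`(lane % 4) + 8*(i / 2)`[26,2]→10
lane 26: G=6 (26/4), T=2 (26%4)
i=2: r=6+8=14, c=2*2+0=4
row: 10 vs 14

buggy=10 correct=14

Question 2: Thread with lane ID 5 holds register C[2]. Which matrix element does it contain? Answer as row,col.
9,2

5: gr=1,th=1
[2] (1+8,1*2+0) = (9,2)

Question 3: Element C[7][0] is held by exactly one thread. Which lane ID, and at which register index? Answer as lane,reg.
r=7→G=7,rhi=0  c=0→T=0,p=0
L=7*4+0=28  i=0*2+0=0

28,0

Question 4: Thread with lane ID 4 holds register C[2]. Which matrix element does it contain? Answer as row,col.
lane 4⇒4/4=1, 4 mod 4=0
i=2  r:1+8⇒9  c:2·0+0⇒0

9,0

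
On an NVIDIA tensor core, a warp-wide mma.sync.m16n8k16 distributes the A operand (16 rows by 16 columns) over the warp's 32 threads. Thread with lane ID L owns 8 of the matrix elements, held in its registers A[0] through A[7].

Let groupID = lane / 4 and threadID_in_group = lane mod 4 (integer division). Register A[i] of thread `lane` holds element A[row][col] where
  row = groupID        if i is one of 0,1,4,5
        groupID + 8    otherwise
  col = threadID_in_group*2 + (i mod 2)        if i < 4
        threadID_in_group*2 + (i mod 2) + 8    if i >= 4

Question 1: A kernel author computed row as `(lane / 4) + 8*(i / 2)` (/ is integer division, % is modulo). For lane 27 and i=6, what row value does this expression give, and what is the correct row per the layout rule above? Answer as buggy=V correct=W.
buggy=30 correct=14

`(lane / 4) + 8*(i / 2)`[27,6]⇒30
27: gr=6,th=3
[6] (6+8,3*2+0+8) = (14,14)
row: 30 vs 14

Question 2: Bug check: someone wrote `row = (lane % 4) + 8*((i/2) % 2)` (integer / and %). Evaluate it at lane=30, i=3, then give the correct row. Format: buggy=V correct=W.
`(lane % 4) + 8*((i/2) % 2)`[30,3]→10
lane 30: G=7 (30/4), T=2 (30%4)
i=3: r=7+8=15, c=2*2+1+0=5
row: 10 vs 15

buggy=10 correct=15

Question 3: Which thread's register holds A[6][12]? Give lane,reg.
r=6->g=6,rb=0  c=12->cb=1,t=2,b0=0
L=6*4+2=26  i=1*4+0*2+0=4

26,4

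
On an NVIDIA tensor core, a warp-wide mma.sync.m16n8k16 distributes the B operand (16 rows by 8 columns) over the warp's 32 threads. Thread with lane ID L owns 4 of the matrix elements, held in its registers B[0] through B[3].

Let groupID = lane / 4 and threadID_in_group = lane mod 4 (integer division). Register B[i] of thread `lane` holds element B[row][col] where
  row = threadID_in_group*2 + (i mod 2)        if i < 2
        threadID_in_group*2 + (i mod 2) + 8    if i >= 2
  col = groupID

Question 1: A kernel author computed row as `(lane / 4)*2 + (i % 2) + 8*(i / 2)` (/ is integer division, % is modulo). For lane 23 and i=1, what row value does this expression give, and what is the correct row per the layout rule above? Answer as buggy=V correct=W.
buggy=11 correct=7

`(lane / 4)*2 + (i % 2) + 8*(i / 2)`[23,1]→11
L=23→G=23>>2=5, T=23&3=3
[1]→row 3·2+1+0=7  col G=5
row: 11 vs 7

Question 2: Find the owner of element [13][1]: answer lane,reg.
6,3

c: 1->gid=1  r: 13->r8=1,tid=2,i&1=1
L=1*4+2=6  i=1*2+1=3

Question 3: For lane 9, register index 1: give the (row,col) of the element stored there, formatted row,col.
L=9->g=9>>2=2, t=9&3=1
[1]->row 1·2+1+0=3  col g=2

3,2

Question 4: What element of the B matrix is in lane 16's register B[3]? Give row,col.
9,4

lane 16->16/4=4, 16 mod 4=0
i=3  r:2·0+1+8->9  c:4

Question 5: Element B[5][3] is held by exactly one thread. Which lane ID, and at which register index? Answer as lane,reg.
c: 3->gid=3  r: 5->r8=0,tid=2,i&1=1
L=3*4+2=14  i=0*2+1=1

14,1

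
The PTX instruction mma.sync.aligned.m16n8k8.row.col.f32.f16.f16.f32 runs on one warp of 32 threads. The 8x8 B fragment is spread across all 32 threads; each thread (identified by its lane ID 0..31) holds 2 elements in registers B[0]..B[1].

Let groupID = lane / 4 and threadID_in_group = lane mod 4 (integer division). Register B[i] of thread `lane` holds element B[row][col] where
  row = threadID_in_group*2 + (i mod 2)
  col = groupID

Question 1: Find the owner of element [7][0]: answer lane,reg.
3,1

c=0⇒gr=0  r=7⇒th=3,odd=1
L=0*4+3=3  i=1=1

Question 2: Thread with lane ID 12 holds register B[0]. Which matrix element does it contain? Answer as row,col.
0,3

12: G=3,T=0
[0] (0*2+0,3) = (0,3)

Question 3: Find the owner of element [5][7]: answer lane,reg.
30,1

c:7=>grp=7  r:5=>tig=2,lo=1
L=7*4+2=30  i=1=1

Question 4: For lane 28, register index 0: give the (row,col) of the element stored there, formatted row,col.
0,7

lane 28=>28/4=7, 28 mod 4=0
i=0  r:2·0+0=>0  c:7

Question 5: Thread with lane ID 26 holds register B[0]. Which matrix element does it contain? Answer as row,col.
lane 26: gid=6 (26/4), tid=2 (26%4)
i=0: r=2*2+0=4, c=gid=6

4,6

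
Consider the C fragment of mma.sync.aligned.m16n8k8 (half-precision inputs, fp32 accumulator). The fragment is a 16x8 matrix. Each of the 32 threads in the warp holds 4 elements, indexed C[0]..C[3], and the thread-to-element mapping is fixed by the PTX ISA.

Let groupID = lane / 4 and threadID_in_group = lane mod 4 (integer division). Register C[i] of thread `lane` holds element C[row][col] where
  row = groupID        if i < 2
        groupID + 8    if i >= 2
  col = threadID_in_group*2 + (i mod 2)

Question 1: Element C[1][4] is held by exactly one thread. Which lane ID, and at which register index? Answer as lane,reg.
r=1->g=1,rb=0  c=4->t=2,b0=0
L=1*4+2=6  i=0*2+0=0

6,0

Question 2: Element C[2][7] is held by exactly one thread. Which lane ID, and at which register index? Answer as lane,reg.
r: 2->gid=2,r8=0  c: 7->tid=3,i&1=1
L=2*4+3=11  i=0*2+1=1

11,1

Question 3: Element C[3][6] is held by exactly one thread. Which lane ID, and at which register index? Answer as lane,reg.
15,0

r: 3->gid=3,r8=0  c: 6->tid=3,i&1=0
L=3*4+3=15  i=0*2+0=0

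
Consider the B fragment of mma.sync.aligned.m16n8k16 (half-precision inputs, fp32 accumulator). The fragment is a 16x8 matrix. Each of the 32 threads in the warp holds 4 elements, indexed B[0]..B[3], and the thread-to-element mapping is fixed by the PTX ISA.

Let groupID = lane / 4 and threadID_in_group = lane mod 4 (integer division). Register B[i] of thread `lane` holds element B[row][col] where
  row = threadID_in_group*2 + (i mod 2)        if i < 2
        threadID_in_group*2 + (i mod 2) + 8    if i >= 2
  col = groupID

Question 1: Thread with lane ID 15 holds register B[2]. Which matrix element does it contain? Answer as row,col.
L=15=>grp=15>>2=3, tig=15&3=3
[2]=>row 3·2+0+8=14  col grp=3

14,3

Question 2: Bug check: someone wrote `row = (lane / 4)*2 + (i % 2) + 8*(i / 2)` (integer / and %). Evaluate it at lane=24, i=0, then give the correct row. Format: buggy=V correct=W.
buggy=12 correct=0

`(lane / 4)*2 + (i % 2) + 8*(i / 2)`[24,0]→12
24: G=6,T=0
[0] (0*2+0+0,6) = (0,6)
row: 12 vs 0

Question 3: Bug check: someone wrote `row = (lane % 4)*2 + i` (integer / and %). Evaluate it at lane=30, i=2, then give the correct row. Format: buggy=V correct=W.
buggy=6 correct=12

`(lane % 4)*2 + i`[30,2]->6
30: g=7,t=2
[2] (2*2+0+8,7) = (12,7)
row: 6 vs 12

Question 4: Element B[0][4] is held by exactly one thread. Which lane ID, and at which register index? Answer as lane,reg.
c:4=>grp=4  r:0=>rB=0,tig=0,lo=0
L=4*4+0=16  i=0*2+0=0

16,0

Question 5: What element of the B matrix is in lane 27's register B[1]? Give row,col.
lane 27: grp=6 (27/4), tig=3 (27%4)
i=1: r=3*2+1+0=7, c=grp=6

7,6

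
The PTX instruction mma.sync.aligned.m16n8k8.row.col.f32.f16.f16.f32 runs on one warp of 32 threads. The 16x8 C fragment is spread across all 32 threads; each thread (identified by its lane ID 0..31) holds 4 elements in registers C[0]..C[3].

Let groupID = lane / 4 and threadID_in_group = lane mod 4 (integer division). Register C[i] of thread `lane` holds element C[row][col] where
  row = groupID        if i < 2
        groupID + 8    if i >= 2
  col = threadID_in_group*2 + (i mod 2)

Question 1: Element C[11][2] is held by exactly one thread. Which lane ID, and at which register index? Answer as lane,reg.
r=11⇒gr=3,Rb=1  c=2⇒th=1,odd=0
L=3*4+1=13  i=1*2+0=2

13,2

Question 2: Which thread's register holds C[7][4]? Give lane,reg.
r:7=>grp=7,rB=0  c:4=>tig=2,lo=0
L=7*4+2=30  i=0*2+0=0

30,0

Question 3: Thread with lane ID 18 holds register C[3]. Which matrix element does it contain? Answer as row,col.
L=18->g=18>>2=4, t=18&3=2
[3]->row 4+8=12  col 2·2+1=5

12,5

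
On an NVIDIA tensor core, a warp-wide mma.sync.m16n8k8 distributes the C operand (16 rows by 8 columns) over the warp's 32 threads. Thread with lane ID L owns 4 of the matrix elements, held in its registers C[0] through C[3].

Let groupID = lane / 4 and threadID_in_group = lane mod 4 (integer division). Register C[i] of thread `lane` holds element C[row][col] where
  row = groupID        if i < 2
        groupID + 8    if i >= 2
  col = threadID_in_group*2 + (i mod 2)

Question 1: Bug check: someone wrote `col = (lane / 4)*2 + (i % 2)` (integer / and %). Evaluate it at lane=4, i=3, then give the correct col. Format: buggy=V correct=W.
`(lane / 4)*2 + (i % 2)`[4,3]⇒3
L=4⇒gr=4>>2=1, th=4&3=0
[3]⇒row 1+8=9  col 0·2+1=1
col: 3 vs 1

buggy=3 correct=1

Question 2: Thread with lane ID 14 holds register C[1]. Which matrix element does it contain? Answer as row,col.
3,5

lane 14: gr=3 (14/4), th=2 (14%4)
i=1: r=3+0=3, c=2*2+1=5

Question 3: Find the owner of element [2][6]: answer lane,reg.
11,0

r=2⇒gr=2,Rb=0  c=6⇒th=3,odd=0
L=2*4+3=11  i=0*2+0=0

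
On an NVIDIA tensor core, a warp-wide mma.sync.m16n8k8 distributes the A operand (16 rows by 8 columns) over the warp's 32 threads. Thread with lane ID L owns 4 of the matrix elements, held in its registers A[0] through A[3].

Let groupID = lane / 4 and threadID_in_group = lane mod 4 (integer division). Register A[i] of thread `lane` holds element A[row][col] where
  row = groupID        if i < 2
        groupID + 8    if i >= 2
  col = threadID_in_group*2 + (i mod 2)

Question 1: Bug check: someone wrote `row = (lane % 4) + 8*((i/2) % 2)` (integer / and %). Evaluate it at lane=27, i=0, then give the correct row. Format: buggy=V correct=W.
`(lane % 4) + 8*((i/2) % 2)`[27,0]=>3
27: grp=6,tig=3
[0] (6+0,3*2+0) = (6,6)
row: 3 vs 6

buggy=3 correct=6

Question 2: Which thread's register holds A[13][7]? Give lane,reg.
23,3

r: 13->gid=5,r8=1  c: 7->tid=3,i&1=1
L=5*4+3=23  i=1*2+1=3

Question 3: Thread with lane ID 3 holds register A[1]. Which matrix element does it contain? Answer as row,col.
lane 3: G=0 (3/4), T=3 (3%4)
i=1: r=0+0=0, c=3*2+1=7

0,7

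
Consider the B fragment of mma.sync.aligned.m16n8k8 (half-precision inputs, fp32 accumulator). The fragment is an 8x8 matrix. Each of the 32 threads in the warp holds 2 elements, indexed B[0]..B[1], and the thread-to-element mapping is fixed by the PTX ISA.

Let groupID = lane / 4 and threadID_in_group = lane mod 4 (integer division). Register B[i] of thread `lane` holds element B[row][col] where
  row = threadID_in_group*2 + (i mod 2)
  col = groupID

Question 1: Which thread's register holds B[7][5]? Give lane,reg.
c=5⇒gr=5  r=7⇒th=3,odd=1
L=5*4+3=23  i=1=1

23,1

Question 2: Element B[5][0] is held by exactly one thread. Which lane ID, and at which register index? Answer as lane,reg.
c=0⇒gr=0  r=5⇒th=2,odd=1
L=0*4+2=2  i=1=1

2,1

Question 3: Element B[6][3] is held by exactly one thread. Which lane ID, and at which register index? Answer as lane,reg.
15,0

c=3->g=3  r=6->t=3,b0=0
L=3*4+3=15  i=0=0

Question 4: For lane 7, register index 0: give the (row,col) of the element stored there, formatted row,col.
lane 7: gr=1 (7/4), th=3 (7%4)
i=0: r=3*2+0=6, c=gr=1

6,1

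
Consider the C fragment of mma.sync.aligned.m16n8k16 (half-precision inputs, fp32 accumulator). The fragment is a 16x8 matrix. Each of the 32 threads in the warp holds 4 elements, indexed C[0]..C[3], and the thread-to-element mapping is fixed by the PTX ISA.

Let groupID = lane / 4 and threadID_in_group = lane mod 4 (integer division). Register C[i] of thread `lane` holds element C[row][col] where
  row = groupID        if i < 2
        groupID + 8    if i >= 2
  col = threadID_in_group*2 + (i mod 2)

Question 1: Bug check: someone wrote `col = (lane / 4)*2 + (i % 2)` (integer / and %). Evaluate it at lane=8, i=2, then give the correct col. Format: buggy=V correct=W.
buggy=4 correct=0

`(lane / 4)*2 + (i % 2)`[8,2]⇒4
L=8⇒gr=8>>2=2, th=8&3=0
[2]⇒row 2+8=10  col 0·2+0=0
col: 4 vs 0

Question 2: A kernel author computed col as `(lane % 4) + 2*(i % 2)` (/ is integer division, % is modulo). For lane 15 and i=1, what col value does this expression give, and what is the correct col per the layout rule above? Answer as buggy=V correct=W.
buggy=5 correct=7

`(lane % 4) + 2*(i % 2)`[15,1]⇒5
lane 15⇒15/4=3, 15 mod 4=3
i=1  r:3+0⇒3  c:2·3+1⇒7
col: 5 vs 7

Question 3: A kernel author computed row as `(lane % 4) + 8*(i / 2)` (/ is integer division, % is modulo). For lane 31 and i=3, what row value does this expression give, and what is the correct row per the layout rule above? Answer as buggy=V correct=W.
buggy=11 correct=15

`(lane % 4) + 8*(i / 2)`[31,3]->11
L=31->gid=31>>2=7, tid=31&3=3
[3]->row 7+8=15  col 3·2+1=7
row: 11 vs 15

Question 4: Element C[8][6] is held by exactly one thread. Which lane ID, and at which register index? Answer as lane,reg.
r=8⇒gr=0,Rb=1  c=6⇒th=3,odd=0
L=0*4+3=3  i=1*2+0=2

3,2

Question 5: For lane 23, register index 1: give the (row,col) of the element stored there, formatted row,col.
5,7

lane 23->23/4=5, 23 mod 4=3
i=1  r:5+0->5  c:2·3+1->7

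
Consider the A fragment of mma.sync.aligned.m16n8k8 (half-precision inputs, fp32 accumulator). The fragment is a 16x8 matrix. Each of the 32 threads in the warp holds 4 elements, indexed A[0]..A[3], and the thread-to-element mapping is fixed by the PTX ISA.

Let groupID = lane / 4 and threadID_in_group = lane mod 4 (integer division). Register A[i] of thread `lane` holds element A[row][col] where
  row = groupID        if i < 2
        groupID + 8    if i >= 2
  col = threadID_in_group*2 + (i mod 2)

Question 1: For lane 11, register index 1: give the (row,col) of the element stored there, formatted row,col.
11: gr=2,th=3
[1] (2+0,3*2+1) = (2,7)

2,7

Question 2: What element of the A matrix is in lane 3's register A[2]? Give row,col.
L=3⇒gr=3>>2=0, th=3&3=3
[2]⇒row 0+8=8  col 3·2+0=6

8,6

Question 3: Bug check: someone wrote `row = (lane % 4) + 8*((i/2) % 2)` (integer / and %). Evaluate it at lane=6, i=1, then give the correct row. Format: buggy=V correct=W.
`(lane % 4) + 8*((i/2) % 2)`[6,1]=>2
L=6=>grp=6>>2=1, tig=6&3=2
[1]=>row 1+0=1  col 2·2+1=5
row: 2 vs 1

buggy=2 correct=1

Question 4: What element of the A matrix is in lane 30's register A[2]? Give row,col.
15,4

L=30⇒gr=30>>2=7, th=30&3=2
[2]⇒row 7+8=15  col 2·2+0=4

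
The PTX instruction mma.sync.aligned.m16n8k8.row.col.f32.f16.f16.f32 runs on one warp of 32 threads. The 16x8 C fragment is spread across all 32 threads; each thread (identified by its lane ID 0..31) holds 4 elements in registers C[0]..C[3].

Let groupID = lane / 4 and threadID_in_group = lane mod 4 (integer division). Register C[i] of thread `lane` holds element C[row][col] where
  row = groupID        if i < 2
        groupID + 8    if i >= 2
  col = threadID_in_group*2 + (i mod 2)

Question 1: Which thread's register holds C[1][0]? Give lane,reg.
r=1->g=1,rb=0  c=0->t=0,b0=0
L=1*4+0=4  i=0*2+0=0

4,0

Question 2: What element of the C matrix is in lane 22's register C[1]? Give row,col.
5,5

lane 22: gr=5 (22/4), th=2 (22%4)
i=1: r=5+0=5, c=2*2+1=5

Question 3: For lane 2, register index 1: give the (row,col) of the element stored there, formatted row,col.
0,5

2: g=0,t=2
[1] (0+0,2*2+1) = (0,5)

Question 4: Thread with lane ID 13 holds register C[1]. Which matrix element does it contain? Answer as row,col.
3,3

L=13⇒gr=13>>2=3, th=13&3=1
[1]⇒row 3+0=3  col 1·2+1=3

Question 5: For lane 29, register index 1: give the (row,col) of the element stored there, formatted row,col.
29: g=7,t=1
[1] (7+0,1*2+1) = (7,3)

7,3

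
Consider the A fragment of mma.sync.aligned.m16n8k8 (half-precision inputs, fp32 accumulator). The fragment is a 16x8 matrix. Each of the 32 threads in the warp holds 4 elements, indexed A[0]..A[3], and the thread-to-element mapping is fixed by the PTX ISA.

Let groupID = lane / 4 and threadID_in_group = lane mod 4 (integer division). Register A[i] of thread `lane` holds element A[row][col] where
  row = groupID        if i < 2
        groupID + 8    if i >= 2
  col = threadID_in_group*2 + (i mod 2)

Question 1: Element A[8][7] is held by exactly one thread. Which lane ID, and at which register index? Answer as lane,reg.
r: 8->gid=0,r8=1  c: 7->tid=3,i&1=1
L=0*4+3=3  i=1*2+1=3

3,3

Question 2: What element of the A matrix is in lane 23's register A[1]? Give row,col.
5,7

23: g=5,t=3
[1] (5+0,3*2+1) = (5,7)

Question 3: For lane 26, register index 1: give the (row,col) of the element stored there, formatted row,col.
lane 26⇒26/4=6, 26 mod 4=2
i=1  r:6+0⇒6  c:2·2+1⇒5

6,5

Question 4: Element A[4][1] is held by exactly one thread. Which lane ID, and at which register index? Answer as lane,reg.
16,1

r=4⇒gr=4,Rb=0  c=1⇒th=0,odd=1
L=4*4+0=16  i=0*2+1=1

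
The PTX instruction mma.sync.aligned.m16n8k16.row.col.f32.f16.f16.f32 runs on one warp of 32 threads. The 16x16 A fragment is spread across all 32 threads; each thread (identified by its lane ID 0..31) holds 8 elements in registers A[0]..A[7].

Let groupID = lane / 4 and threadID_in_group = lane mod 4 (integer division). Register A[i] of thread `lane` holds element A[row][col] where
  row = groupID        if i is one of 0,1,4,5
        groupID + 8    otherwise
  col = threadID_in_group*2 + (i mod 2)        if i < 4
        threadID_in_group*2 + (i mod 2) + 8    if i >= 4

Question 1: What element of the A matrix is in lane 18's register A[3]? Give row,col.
18: gr=4,th=2
[3] (4+8,2*2+1+0) = (12,5)

12,5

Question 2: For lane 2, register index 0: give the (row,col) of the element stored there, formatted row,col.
L=2=>grp=2>>2=0, tig=2&3=2
[0]=>row 0+0=0  col 2·2+0+0=4

0,4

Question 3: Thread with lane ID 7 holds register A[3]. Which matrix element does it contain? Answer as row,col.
lane 7: G=1 (7/4), T=3 (7%4)
i=3: r=1+8=9, c=3*2+1+0=7

9,7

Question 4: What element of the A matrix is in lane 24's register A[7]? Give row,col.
24: G=6,T=0
[7] (6+8,0*2+1+8) = (14,9)

14,9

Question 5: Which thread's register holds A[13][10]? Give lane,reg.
r=13->g=5,rb=1  c=10->cb=1,t=1,b0=0
L=5*4+1=21  i=1*4+1*2+0=6

21,6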